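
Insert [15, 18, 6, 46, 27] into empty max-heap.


Insert 15: [15]
Insert 18: [18, 15]
Insert 6: [18, 15, 6]
Insert 46: [46, 18, 6, 15]
Insert 27: [46, 27, 6, 15, 18]

Final heap: [46, 27, 6, 15, 18]


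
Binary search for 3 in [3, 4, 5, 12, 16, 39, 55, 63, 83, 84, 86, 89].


Step 1: lo=0, hi=11, mid=5, val=39
Step 2: lo=0, hi=4, mid=2, val=5
Step 3: lo=0, hi=1, mid=0, val=3

Found at index 0


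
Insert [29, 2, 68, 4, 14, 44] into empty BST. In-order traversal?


Insert 29: root
Insert 2: L from 29
Insert 68: R from 29
Insert 4: L from 29 -> R from 2
Insert 14: L from 29 -> R from 2 -> R from 4
Insert 44: R from 29 -> L from 68

In-order: [2, 4, 14, 29, 44, 68]


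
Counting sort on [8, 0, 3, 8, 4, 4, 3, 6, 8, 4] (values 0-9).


Input: [8, 0, 3, 8, 4, 4, 3, 6, 8, 4]
Counts: [1, 0, 0, 2, 3, 0, 1, 0, 3, 0]

Sorted: [0, 3, 3, 4, 4, 4, 6, 8, 8, 8]


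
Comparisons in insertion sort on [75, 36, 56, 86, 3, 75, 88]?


Algorithm: insertion sort
Input: [75, 36, 56, 86, 3, 75, 88]
Sorted: [3, 36, 56, 75, 75, 86, 88]

11


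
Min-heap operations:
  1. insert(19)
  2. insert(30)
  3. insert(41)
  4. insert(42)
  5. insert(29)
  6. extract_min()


insert(19) -> [19]
insert(30) -> [19, 30]
insert(41) -> [19, 30, 41]
insert(42) -> [19, 30, 41, 42]
insert(29) -> [19, 29, 41, 42, 30]
extract_min()->19, [29, 30, 41, 42]

Final heap: [29, 30, 41, 42]


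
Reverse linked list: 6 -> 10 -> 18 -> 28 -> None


Step 1: curr=6, set curr.next=prev(None) | reversed so far: 6
Step 2: curr=10, set curr.next=prev(6) | reversed so far: 10 -> 6
Step 3: curr=18, set curr.next=prev(10) | reversed so far: 18 -> 10 -> 6
Step 4: curr=28, set curr.next=prev(18) | reversed so far: 28 -> 18 -> 10 -> 6

28 -> 18 -> 10 -> 6 -> None


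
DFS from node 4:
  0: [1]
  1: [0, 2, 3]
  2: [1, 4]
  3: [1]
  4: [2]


Visit 4, push [2]
Visit 2, push [1]
Visit 1, push [3, 0]
Visit 0, push []
Visit 3, push []

DFS order: [4, 2, 1, 0, 3]


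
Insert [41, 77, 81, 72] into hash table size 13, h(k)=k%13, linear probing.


Insert 41: h=2 -> slot 2
Insert 77: h=12 -> slot 12
Insert 81: h=3 -> slot 3
Insert 72: h=7 -> slot 7

Table: [None, None, 41, 81, None, None, None, 72, None, None, None, None, 77]


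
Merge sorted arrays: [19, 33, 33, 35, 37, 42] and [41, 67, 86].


Take 19 from A
Take 33 from A
Take 33 from A
Take 35 from A
Take 37 from A
Take 41 from B
Take 42 from A

Merged: [19, 33, 33, 35, 37, 41, 42, 67, 86]


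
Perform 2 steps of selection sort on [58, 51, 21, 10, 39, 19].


Initial: [58, 51, 21, 10, 39, 19]
Step 1: min=10 at 3
  Swap: [10, 51, 21, 58, 39, 19]
Step 2: min=19 at 5
  Swap: [10, 19, 21, 58, 39, 51]

After 2 steps: [10, 19, 21, 58, 39, 51]


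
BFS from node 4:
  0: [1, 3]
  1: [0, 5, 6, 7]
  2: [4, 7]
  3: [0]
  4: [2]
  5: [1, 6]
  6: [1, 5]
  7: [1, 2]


Visit 4, enqueue [2]
Visit 2, enqueue [7]
Visit 7, enqueue [1]
Visit 1, enqueue [0, 5, 6]
Visit 0, enqueue [3]
Visit 5, enqueue []
Visit 6, enqueue []
Visit 3, enqueue []

BFS order: [4, 2, 7, 1, 0, 5, 6, 3]


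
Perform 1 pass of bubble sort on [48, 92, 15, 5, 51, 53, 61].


Initial: [48, 92, 15, 5, 51, 53, 61]
Pass 1: [48, 15, 5, 51, 53, 61, 92] (5 swaps)

After 1 pass: [48, 15, 5, 51, 53, 61, 92]


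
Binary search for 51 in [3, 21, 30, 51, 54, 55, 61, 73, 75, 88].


Step 1: lo=0, hi=9, mid=4, val=54
Step 2: lo=0, hi=3, mid=1, val=21
Step 3: lo=2, hi=3, mid=2, val=30
Step 4: lo=3, hi=3, mid=3, val=51

Found at index 3


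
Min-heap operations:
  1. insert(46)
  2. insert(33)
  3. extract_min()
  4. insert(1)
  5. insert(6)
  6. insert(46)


insert(46) -> [46]
insert(33) -> [33, 46]
extract_min()->33, [46]
insert(1) -> [1, 46]
insert(6) -> [1, 46, 6]
insert(46) -> [1, 46, 6, 46]

Final heap: [1, 46, 6, 46]


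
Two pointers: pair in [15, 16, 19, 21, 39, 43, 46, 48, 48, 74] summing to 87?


lo=0(15)+hi=9(74)=89
lo=0(15)+hi=8(48)=63
lo=1(16)+hi=8(48)=64
lo=2(19)+hi=8(48)=67
lo=3(21)+hi=8(48)=69
lo=4(39)+hi=8(48)=87

Yes: 39+48=87


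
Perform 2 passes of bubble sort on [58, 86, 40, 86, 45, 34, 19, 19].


Initial: [58, 86, 40, 86, 45, 34, 19, 19]
Pass 1: [58, 40, 86, 45, 34, 19, 19, 86] (5 swaps)
Pass 2: [40, 58, 45, 34, 19, 19, 86, 86] (5 swaps)

After 2 passes: [40, 58, 45, 34, 19, 19, 86, 86]


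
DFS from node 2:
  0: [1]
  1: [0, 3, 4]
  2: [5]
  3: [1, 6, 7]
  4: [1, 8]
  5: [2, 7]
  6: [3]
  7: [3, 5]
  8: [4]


Visit 2, push [5]
Visit 5, push [7]
Visit 7, push [3]
Visit 3, push [6, 1]
Visit 1, push [4, 0]
Visit 0, push []
Visit 4, push [8]
Visit 8, push []
Visit 6, push []

DFS order: [2, 5, 7, 3, 1, 0, 4, 8, 6]


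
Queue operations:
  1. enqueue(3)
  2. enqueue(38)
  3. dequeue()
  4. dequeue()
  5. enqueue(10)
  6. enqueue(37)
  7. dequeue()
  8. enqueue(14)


enqueue(3) -> [3]
enqueue(38) -> [3, 38]
dequeue()->3, [38]
dequeue()->38, []
enqueue(10) -> [10]
enqueue(37) -> [10, 37]
dequeue()->10, [37]
enqueue(14) -> [37, 14]

Final queue: [37, 14]


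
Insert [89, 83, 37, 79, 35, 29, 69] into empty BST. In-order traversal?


Insert 89: root
Insert 83: L from 89
Insert 37: L from 89 -> L from 83
Insert 79: L from 89 -> L from 83 -> R from 37
Insert 35: L from 89 -> L from 83 -> L from 37
Insert 29: L from 89 -> L from 83 -> L from 37 -> L from 35
Insert 69: L from 89 -> L from 83 -> R from 37 -> L from 79

In-order: [29, 35, 37, 69, 79, 83, 89]


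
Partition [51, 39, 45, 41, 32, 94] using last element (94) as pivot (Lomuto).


Pivot: 94
  51 <= 94: advance i (no swap)
  39 <= 94: advance i (no swap)
  45 <= 94: advance i (no swap)
  41 <= 94: advance i (no swap)
  32 <= 94: advance i (no swap)
Place pivot at 5: [51, 39, 45, 41, 32, 94]

Partitioned: [51, 39, 45, 41, 32, 94]


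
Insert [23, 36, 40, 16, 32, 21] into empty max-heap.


Insert 23: [23]
Insert 36: [36, 23]
Insert 40: [40, 23, 36]
Insert 16: [40, 23, 36, 16]
Insert 32: [40, 32, 36, 16, 23]
Insert 21: [40, 32, 36, 16, 23, 21]

Final heap: [40, 32, 36, 16, 23, 21]


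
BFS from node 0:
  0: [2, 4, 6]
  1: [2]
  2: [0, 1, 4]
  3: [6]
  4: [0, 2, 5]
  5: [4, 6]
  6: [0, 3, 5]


Visit 0, enqueue [2, 4, 6]
Visit 2, enqueue [1]
Visit 4, enqueue [5]
Visit 6, enqueue [3]
Visit 1, enqueue []
Visit 5, enqueue []
Visit 3, enqueue []

BFS order: [0, 2, 4, 6, 1, 5, 3]


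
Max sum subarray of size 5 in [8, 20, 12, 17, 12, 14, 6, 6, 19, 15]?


[0:5]: 69
[1:6]: 75
[2:7]: 61
[3:8]: 55
[4:9]: 57
[5:10]: 60

Max: 75 at [1:6]


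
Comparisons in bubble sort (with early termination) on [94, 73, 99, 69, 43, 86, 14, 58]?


Algorithm: bubble sort (with early termination)
Input: [94, 73, 99, 69, 43, 86, 14, 58]
Sorted: [14, 43, 58, 69, 73, 86, 94, 99]

28


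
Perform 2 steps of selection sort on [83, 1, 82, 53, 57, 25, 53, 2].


Initial: [83, 1, 82, 53, 57, 25, 53, 2]
Step 1: min=1 at 1
  Swap: [1, 83, 82, 53, 57, 25, 53, 2]
Step 2: min=2 at 7
  Swap: [1, 2, 82, 53, 57, 25, 53, 83]

After 2 steps: [1, 2, 82, 53, 57, 25, 53, 83]


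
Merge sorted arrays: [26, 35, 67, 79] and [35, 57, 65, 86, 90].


Take 26 from A
Take 35 from A
Take 35 from B
Take 57 from B
Take 65 from B
Take 67 from A
Take 79 from A

Merged: [26, 35, 35, 57, 65, 67, 79, 86, 90]


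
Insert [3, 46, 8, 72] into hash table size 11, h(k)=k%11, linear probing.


Insert 3: h=3 -> slot 3
Insert 46: h=2 -> slot 2
Insert 8: h=8 -> slot 8
Insert 72: h=6 -> slot 6

Table: [None, None, 46, 3, None, None, 72, None, 8, None, None]


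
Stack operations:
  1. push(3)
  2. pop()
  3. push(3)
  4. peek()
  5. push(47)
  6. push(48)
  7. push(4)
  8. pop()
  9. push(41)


push(3) -> [3]
pop()->3, []
push(3) -> [3]
peek()->3
push(47) -> [3, 47]
push(48) -> [3, 47, 48]
push(4) -> [3, 47, 48, 4]
pop()->4, [3, 47, 48]
push(41) -> [3, 47, 48, 41]

Final stack: [3, 47, 48, 41]


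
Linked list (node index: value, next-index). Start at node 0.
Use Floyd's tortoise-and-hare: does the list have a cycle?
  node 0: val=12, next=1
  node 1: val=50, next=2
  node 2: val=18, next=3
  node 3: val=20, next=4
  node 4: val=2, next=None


Floyd's tortoise (slow, +1) and hare (fast, +2):
  init: slow=0, fast=0
  step 1: slow=1, fast=2
  step 2: slow=2, fast=4
  step 3: fast -> None, no cycle

Cycle: no


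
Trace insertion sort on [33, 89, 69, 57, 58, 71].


Initial: [33, 89, 69, 57, 58, 71]
Insert 89: [33, 89, 69, 57, 58, 71]
Insert 69: [33, 69, 89, 57, 58, 71]
Insert 57: [33, 57, 69, 89, 58, 71]
Insert 58: [33, 57, 58, 69, 89, 71]
Insert 71: [33, 57, 58, 69, 71, 89]

Sorted: [33, 57, 58, 69, 71, 89]


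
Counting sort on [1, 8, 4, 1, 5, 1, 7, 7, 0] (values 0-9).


Input: [1, 8, 4, 1, 5, 1, 7, 7, 0]
Counts: [1, 3, 0, 0, 1, 1, 0, 2, 1, 0]

Sorted: [0, 1, 1, 1, 4, 5, 7, 7, 8]


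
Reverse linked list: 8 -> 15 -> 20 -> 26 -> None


Step 1: curr=8, set curr.next=prev(None) | reversed so far: 8
Step 2: curr=15, set curr.next=prev(8) | reversed so far: 15 -> 8
Step 3: curr=20, set curr.next=prev(15) | reversed so far: 20 -> 15 -> 8
Step 4: curr=26, set curr.next=prev(20) | reversed so far: 26 -> 20 -> 15 -> 8

26 -> 20 -> 15 -> 8 -> None


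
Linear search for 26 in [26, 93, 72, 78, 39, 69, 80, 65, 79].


i=0: 26==26 found!

Found at 0, 1 comps


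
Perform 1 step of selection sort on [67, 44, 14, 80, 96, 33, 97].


Initial: [67, 44, 14, 80, 96, 33, 97]
Step 1: min=14 at 2
  Swap: [14, 44, 67, 80, 96, 33, 97]

After 1 step: [14, 44, 67, 80, 96, 33, 97]


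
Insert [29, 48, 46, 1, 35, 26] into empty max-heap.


Insert 29: [29]
Insert 48: [48, 29]
Insert 46: [48, 29, 46]
Insert 1: [48, 29, 46, 1]
Insert 35: [48, 35, 46, 1, 29]
Insert 26: [48, 35, 46, 1, 29, 26]

Final heap: [48, 35, 46, 1, 29, 26]


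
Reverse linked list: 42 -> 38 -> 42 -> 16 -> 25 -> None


Step 1: curr=42, set curr.next=prev(None) | reversed so far: 42
Step 2: curr=38, set curr.next=prev(42) | reversed so far: 38 -> 42
Step 3: curr=42, set curr.next=prev(38) | reversed so far: 42 -> 38 -> 42
Step 4: curr=16, set curr.next=prev(42) | reversed so far: 16 -> 42 -> 38 -> 42
Step 5: curr=25, set curr.next=prev(16) | reversed so far: 25 -> 16 -> 42 -> 38 -> 42

25 -> 16 -> 42 -> 38 -> 42 -> None


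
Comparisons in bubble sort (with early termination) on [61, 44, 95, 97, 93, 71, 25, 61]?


Algorithm: bubble sort (with early termination)
Input: [61, 44, 95, 97, 93, 71, 25, 61]
Sorted: [25, 44, 61, 61, 71, 93, 95, 97]

28


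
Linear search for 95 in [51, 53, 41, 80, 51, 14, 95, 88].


i=0: 51!=95
i=1: 53!=95
i=2: 41!=95
i=3: 80!=95
i=4: 51!=95
i=5: 14!=95
i=6: 95==95 found!

Found at 6, 7 comps


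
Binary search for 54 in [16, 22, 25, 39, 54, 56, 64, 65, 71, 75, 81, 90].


Step 1: lo=0, hi=11, mid=5, val=56
Step 2: lo=0, hi=4, mid=2, val=25
Step 3: lo=3, hi=4, mid=3, val=39
Step 4: lo=4, hi=4, mid=4, val=54

Found at index 4


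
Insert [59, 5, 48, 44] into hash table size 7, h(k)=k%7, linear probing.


Insert 59: h=3 -> slot 3
Insert 5: h=5 -> slot 5
Insert 48: h=6 -> slot 6
Insert 44: h=2 -> slot 2

Table: [None, None, 44, 59, None, 5, 48]


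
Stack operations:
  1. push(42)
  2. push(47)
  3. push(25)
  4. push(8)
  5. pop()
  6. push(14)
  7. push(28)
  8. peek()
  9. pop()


push(42) -> [42]
push(47) -> [42, 47]
push(25) -> [42, 47, 25]
push(8) -> [42, 47, 25, 8]
pop()->8, [42, 47, 25]
push(14) -> [42, 47, 25, 14]
push(28) -> [42, 47, 25, 14, 28]
peek()->28
pop()->28, [42, 47, 25, 14]

Final stack: [42, 47, 25, 14]


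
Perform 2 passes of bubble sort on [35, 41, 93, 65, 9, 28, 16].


Initial: [35, 41, 93, 65, 9, 28, 16]
Pass 1: [35, 41, 65, 9, 28, 16, 93] (4 swaps)
Pass 2: [35, 41, 9, 28, 16, 65, 93] (3 swaps)

After 2 passes: [35, 41, 9, 28, 16, 65, 93]


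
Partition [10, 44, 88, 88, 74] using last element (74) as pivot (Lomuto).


Pivot: 74
  10 <= 74: advance i (no swap)
  44 <= 74: advance i (no swap)
Place pivot at 2: [10, 44, 74, 88, 88]

Partitioned: [10, 44, 74, 88, 88]


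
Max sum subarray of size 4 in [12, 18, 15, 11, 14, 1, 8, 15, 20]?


[0:4]: 56
[1:5]: 58
[2:6]: 41
[3:7]: 34
[4:8]: 38
[5:9]: 44

Max: 58 at [1:5]


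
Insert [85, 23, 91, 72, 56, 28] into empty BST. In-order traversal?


Insert 85: root
Insert 23: L from 85
Insert 91: R from 85
Insert 72: L from 85 -> R from 23
Insert 56: L from 85 -> R from 23 -> L from 72
Insert 28: L from 85 -> R from 23 -> L from 72 -> L from 56

In-order: [23, 28, 56, 72, 85, 91]


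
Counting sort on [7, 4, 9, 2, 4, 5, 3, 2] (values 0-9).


Input: [7, 4, 9, 2, 4, 5, 3, 2]
Counts: [0, 0, 2, 1, 2, 1, 0, 1, 0, 1]

Sorted: [2, 2, 3, 4, 4, 5, 7, 9]


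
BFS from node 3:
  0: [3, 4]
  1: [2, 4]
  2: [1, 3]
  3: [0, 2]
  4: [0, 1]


Visit 3, enqueue [0, 2]
Visit 0, enqueue [4]
Visit 2, enqueue [1]
Visit 4, enqueue []
Visit 1, enqueue []

BFS order: [3, 0, 2, 4, 1]


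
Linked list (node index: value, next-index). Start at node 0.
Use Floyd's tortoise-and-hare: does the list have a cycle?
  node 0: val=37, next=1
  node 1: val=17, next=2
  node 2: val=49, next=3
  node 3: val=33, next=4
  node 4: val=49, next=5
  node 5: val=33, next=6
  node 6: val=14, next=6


Floyd's tortoise (slow, +1) and hare (fast, +2):
  init: slow=0, fast=0
  step 1: slow=1, fast=2
  step 2: slow=2, fast=4
  step 3: slow=3, fast=6
  step 4: slow=4, fast=6
  step 5: slow=5, fast=6
  step 6: slow=6, fast=6
  slow == fast at node 6: cycle detected

Cycle: yes


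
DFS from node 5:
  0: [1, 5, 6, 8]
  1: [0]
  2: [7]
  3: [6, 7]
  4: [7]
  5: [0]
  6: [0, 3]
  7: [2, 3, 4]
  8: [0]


Visit 5, push [0]
Visit 0, push [8, 6, 1]
Visit 1, push []
Visit 6, push [3]
Visit 3, push [7]
Visit 7, push [4, 2]
Visit 2, push []
Visit 4, push []
Visit 8, push []

DFS order: [5, 0, 1, 6, 3, 7, 2, 4, 8]


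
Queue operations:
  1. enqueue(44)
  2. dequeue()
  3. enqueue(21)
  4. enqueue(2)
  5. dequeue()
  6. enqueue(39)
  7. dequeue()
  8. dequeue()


enqueue(44) -> [44]
dequeue()->44, []
enqueue(21) -> [21]
enqueue(2) -> [21, 2]
dequeue()->21, [2]
enqueue(39) -> [2, 39]
dequeue()->2, [39]
dequeue()->39, []

Final queue: []


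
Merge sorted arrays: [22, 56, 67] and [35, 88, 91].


Take 22 from A
Take 35 from B
Take 56 from A
Take 67 from A

Merged: [22, 35, 56, 67, 88, 91]


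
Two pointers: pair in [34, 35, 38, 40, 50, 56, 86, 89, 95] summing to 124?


lo=0(34)+hi=8(95)=129
lo=0(34)+hi=7(89)=123
lo=1(35)+hi=7(89)=124

Yes: 35+89=124


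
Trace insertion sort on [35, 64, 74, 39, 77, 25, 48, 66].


Initial: [35, 64, 74, 39, 77, 25, 48, 66]
Insert 64: [35, 64, 74, 39, 77, 25, 48, 66]
Insert 74: [35, 64, 74, 39, 77, 25, 48, 66]
Insert 39: [35, 39, 64, 74, 77, 25, 48, 66]
Insert 77: [35, 39, 64, 74, 77, 25, 48, 66]
Insert 25: [25, 35, 39, 64, 74, 77, 48, 66]
Insert 48: [25, 35, 39, 48, 64, 74, 77, 66]
Insert 66: [25, 35, 39, 48, 64, 66, 74, 77]

Sorted: [25, 35, 39, 48, 64, 66, 74, 77]


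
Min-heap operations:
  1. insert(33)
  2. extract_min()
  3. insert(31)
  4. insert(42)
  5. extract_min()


insert(33) -> [33]
extract_min()->33, []
insert(31) -> [31]
insert(42) -> [31, 42]
extract_min()->31, [42]

Final heap: [42]


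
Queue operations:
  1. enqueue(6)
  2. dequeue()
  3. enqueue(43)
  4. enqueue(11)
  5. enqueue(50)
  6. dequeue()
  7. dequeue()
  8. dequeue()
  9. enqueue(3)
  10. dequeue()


enqueue(6) -> [6]
dequeue()->6, []
enqueue(43) -> [43]
enqueue(11) -> [43, 11]
enqueue(50) -> [43, 11, 50]
dequeue()->43, [11, 50]
dequeue()->11, [50]
dequeue()->50, []
enqueue(3) -> [3]
dequeue()->3, []

Final queue: []


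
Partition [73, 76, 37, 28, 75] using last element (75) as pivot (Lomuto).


Pivot: 75
  73 <= 75: advance i (no swap)
  37 <= 75: swap -> [73, 37, 76, 28, 75]
  28 <= 75: swap -> [73, 37, 28, 76, 75]
Place pivot at 3: [73, 37, 28, 75, 76]

Partitioned: [73, 37, 28, 75, 76]


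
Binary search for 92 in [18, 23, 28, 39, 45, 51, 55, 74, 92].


Step 1: lo=0, hi=8, mid=4, val=45
Step 2: lo=5, hi=8, mid=6, val=55
Step 3: lo=7, hi=8, mid=7, val=74
Step 4: lo=8, hi=8, mid=8, val=92

Found at index 8


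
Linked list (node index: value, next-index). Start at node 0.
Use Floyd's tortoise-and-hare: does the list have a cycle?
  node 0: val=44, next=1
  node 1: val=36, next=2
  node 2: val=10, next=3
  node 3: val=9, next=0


Floyd's tortoise (slow, +1) and hare (fast, +2):
  init: slow=0, fast=0
  step 1: slow=1, fast=2
  step 2: slow=2, fast=0
  step 3: slow=3, fast=2
  step 4: slow=0, fast=0
  slow == fast at node 0: cycle detected

Cycle: yes


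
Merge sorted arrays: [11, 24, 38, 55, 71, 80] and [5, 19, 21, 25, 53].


Take 5 from B
Take 11 from A
Take 19 from B
Take 21 from B
Take 24 from A
Take 25 from B
Take 38 from A
Take 53 from B

Merged: [5, 11, 19, 21, 24, 25, 38, 53, 55, 71, 80]


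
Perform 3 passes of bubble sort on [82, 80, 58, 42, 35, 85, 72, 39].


Initial: [82, 80, 58, 42, 35, 85, 72, 39]
Pass 1: [80, 58, 42, 35, 82, 72, 39, 85] (6 swaps)
Pass 2: [58, 42, 35, 80, 72, 39, 82, 85] (5 swaps)
Pass 3: [42, 35, 58, 72, 39, 80, 82, 85] (4 swaps)

After 3 passes: [42, 35, 58, 72, 39, 80, 82, 85]


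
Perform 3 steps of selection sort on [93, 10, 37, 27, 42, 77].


Initial: [93, 10, 37, 27, 42, 77]
Step 1: min=10 at 1
  Swap: [10, 93, 37, 27, 42, 77]
Step 2: min=27 at 3
  Swap: [10, 27, 37, 93, 42, 77]
Step 3: min=37 at 2
  Swap: [10, 27, 37, 93, 42, 77]

After 3 steps: [10, 27, 37, 93, 42, 77]


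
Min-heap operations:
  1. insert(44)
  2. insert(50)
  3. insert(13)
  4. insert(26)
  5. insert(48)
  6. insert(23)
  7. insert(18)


insert(44) -> [44]
insert(50) -> [44, 50]
insert(13) -> [13, 50, 44]
insert(26) -> [13, 26, 44, 50]
insert(48) -> [13, 26, 44, 50, 48]
insert(23) -> [13, 26, 23, 50, 48, 44]
insert(18) -> [13, 26, 18, 50, 48, 44, 23]

Final heap: [13, 26, 18, 50, 48, 44, 23]


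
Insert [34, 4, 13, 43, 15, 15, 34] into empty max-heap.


Insert 34: [34]
Insert 4: [34, 4]
Insert 13: [34, 4, 13]
Insert 43: [43, 34, 13, 4]
Insert 15: [43, 34, 13, 4, 15]
Insert 15: [43, 34, 15, 4, 15, 13]
Insert 34: [43, 34, 34, 4, 15, 13, 15]

Final heap: [43, 34, 34, 4, 15, 13, 15]


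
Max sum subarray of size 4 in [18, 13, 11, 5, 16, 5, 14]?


[0:4]: 47
[1:5]: 45
[2:6]: 37
[3:7]: 40

Max: 47 at [0:4]


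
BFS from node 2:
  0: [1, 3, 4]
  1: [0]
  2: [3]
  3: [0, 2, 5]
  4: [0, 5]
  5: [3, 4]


Visit 2, enqueue [3]
Visit 3, enqueue [0, 5]
Visit 0, enqueue [1, 4]
Visit 5, enqueue []
Visit 1, enqueue []
Visit 4, enqueue []

BFS order: [2, 3, 0, 5, 1, 4]


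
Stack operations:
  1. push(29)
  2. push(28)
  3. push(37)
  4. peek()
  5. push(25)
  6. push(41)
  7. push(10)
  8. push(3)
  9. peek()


push(29) -> [29]
push(28) -> [29, 28]
push(37) -> [29, 28, 37]
peek()->37
push(25) -> [29, 28, 37, 25]
push(41) -> [29, 28, 37, 25, 41]
push(10) -> [29, 28, 37, 25, 41, 10]
push(3) -> [29, 28, 37, 25, 41, 10, 3]
peek()->3

Final stack: [29, 28, 37, 25, 41, 10, 3]


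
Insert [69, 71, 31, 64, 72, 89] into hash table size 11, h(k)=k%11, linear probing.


Insert 69: h=3 -> slot 3
Insert 71: h=5 -> slot 5
Insert 31: h=9 -> slot 9
Insert 64: h=9, 1 probes -> slot 10
Insert 72: h=6 -> slot 6
Insert 89: h=1 -> slot 1

Table: [None, 89, None, 69, None, 71, 72, None, None, 31, 64]


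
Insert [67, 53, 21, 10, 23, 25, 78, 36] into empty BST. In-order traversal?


Insert 67: root
Insert 53: L from 67
Insert 21: L from 67 -> L from 53
Insert 10: L from 67 -> L from 53 -> L from 21
Insert 23: L from 67 -> L from 53 -> R from 21
Insert 25: L from 67 -> L from 53 -> R from 21 -> R from 23
Insert 78: R from 67
Insert 36: L from 67 -> L from 53 -> R from 21 -> R from 23 -> R from 25

In-order: [10, 21, 23, 25, 36, 53, 67, 78]


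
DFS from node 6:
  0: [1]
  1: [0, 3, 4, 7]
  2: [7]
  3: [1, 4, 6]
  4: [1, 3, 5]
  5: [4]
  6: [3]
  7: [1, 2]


Visit 6, push [3]
Visit 3, push [4, 1]
Visit 1, push [7, 4, 0]
Visit 0, push []
Visit 4, push [5]
Visit 5, push []
Visit 7, push [2]
Visit 2, push []

DFS order: [6, 3, 1, 0, 4, 5, 7, 2]


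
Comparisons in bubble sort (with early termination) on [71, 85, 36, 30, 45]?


Algorithm: bubble sort (with early termination)
Input: [71, 85, 36, 30, 45]
Sorted: [30, 36, 45, 71, 85]

10


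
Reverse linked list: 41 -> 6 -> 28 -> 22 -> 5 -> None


Step 1: curr=41, set curr.next=prev(None) | reversed so far: 41
Step 2: curr=6, set curr.next=prev(41) | reversed so far: 6 -> 41
Step 3: curr=28, set curr.next=prev(6) | reversed so far: 28 -> 6 -> 41
Step 4: curr=22, set curr.next=prev(28) | reversed so far: 22 -> 28 -> 6 -> 41
Step 5: curr=5, set curr.next=prev(22) | reversed so far: 5 -> 22 -> 28 -> 6 -> 41

5 -> 22 -> 28 -> 6 -> 41 -> None


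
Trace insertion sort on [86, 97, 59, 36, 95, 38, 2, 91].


Initial: [86, 97, 59, 36, 95, 38, 2, 91]
Insert 97: [86, 97, 59, 36, 95, 38, 2, 91]
Insert 59: [59, 86, 97, 36, 95, 38, 2, 91]
Insert 36: [36, 59, 86, 97, 95, 38, 2, 91]
Insert 95: [36, 59, 86, 95, 97, 38, 2, 91]
Insert 38: [36, 38, 59, 86, 95, 97, 2, 91]
Insert 2: [2, 36, 38, 59, 86, 95, 97, 91]
Insert 91: [2, 36, 38, 59, 86, 91, 95, 97]

Sorted: [2, 36, 38, 59, 86, 91, 95, 97]


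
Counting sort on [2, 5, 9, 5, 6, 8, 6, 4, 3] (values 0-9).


Input: [2, 5, 9, 5, 6, 8, 6, 4, 3]
Counts: [0, 0, 1, 1, 1, 2, 2, 0, 1, 1]

Sorted: [2, 3, 4, 5, 5, 6, 6, 8, 9]


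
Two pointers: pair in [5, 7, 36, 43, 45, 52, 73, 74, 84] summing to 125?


lo=0(5)+hi=8(84)=89
lo=1(7)+hi=8(84)=91
lo=2(36)+hi=8(84)=120
lo=3(43)+hi=8(84)=127
lo=3(43)+hi=7(74)=117
lo=4(45)+hi=7(74)=119
lo=5(52)+hi=7(74)=126
lo=5(52)+hi=6(73)=125

Yes: 52+73=125


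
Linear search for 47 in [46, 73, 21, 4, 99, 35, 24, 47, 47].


i=0: 46!=47
i=1: 73!=47
i=2: 21!=47
i=3: 4!=47
i=4: 99!=47
i=5: 35!=47
i=6: 24!=47
i=7: 47==47 found!

Found at 7, 8 comps


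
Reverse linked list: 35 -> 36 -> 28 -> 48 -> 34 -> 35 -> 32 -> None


Step 1: curr=35, set curr.next=prev(None) | reversed so far: 35
Step 2: curr=36, set curr.next=prev(35) | reversed so far: 36 -> 35
Step 3: curr=28, set curr.next=prev(36) | reversed so far: 28 -> 36 -> 35
Step 4: curr=48, set curr.next=prev(28) | reversed so far: 48 -> 28 -> 36 -> 35
Step 5: curr=34, set curr.next=prev(48) | reversed so far: 34 -> 48 -> 28 -> 36 -> 35
Step 6: curr=35, set curr.next=prev(34) | reversed so far: 35 -> 34 -> 48 -> 28 -> 36 -> 35
Step 7: curr=32, set curr.next=prev(35) | reversed so far: 32 -> 35 -> 34 -> 48 -> 28 -> 36 -> 35

32 -> 35 -> 34 -> 48 -> 28 -> 36 -> 35 -> None


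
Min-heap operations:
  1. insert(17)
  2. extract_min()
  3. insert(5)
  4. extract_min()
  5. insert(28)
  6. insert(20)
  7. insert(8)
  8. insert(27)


insert(17) -> [17]
extract_min()->17, []
insert(5) -> [5]
extract_min()->5, []
insert(28) -> [28]
insert(20) -> [20, 28]
insert(8) -> [8, 28, 20]
insert(27) -> [8, 27, 20, 28]

Final heap: [8, 27, 20, 28]


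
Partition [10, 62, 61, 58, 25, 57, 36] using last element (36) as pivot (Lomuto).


Pivot: 36
  10 <= 36: advance i (no swap)
  25 <= 36: swap -> [10, 25, 61, 58, 62, 57, 36]
Place pivot at 2: [10, 25, 36, 58, 62, 57, 61]

Partitioned: [10, 25, 36, 58, 62, 57, 61]


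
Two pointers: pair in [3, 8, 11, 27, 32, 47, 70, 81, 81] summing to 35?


lo=0(3)+hi=8(81)=84
lo=0(3)+hi=7(81)=84
lo=0(3)+hi=6(70)=73
lo=0(3)+hi=5(47)=50
lo=0(3)+hi=4(32)=35

Yes: 3+32=35


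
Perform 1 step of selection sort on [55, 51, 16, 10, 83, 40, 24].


Initial: [55, 51, 16, 10, 83, 40, 24]
Step 1: min=10 at 3
  Swap: [10, 51, 16, 55, 83, 40, 24]

After 1 step: [10, 51, 16, 55, 83, 40, 24]


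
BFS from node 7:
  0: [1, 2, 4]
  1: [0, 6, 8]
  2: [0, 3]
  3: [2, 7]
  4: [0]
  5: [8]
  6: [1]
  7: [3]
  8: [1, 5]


Visit 7, enqueue [3]
Visit 3, enqueue [2]
Visit 2, enqueue [0]
Visit 0, enqueue [1, 4]
Visit 1, enqueue [6, 8]
Visit 4, enqueue []
Visit 6, enqueue []
Visit 8, enqueue [5]
Visit 5, enqueue []

BFS order: [7, 3, 2, 0, 1, 4, 6, 8, 5]


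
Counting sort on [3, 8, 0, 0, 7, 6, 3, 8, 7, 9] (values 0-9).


Input: [3, 8, 0, 0, 7, 6, 3, 8, 7, 9]
Counts: [2, 0, 0, 2, 0, 0, 1, 2, 2, 1]

Sorted: [0, 0, 3, 3, 6, 7, 7, 8, 8, 9]


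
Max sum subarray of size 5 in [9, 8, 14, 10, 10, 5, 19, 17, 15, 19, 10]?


[0:5]: 51
[1:6]: 47
[2:7]: 58
[3:8]: 61
[4:9]: 66
[5:10]: 75
[6:11]: 80

Max: 80 at [6:11]


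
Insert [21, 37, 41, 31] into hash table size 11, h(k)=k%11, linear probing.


Insert 21: h=10 -> slot 10
Insert 37: h=4 -> slot 4
Insert 41: h=8 -> slot 8
Insert 31: h=9 -> slot 9

Table: [None, None, None, None, 37, None, None, None, 41, 31, 21]


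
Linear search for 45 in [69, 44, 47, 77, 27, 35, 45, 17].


i=0: 69!=45
i=1: 44!=45
i=2: 47!=45
i=3: 77!=45
i=4: 27!=45
i=5: 35!=45
i=6: 45==45 found!

Found at 6, 7 comps


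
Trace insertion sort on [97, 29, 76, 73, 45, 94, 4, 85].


Initial: [97, 29, 76, 73, 45, 94, 4, 85]
Insert 29: [29, 97, 76, 73, 45, 94, 4, 85]
Insert 76: [29, 76, 97, 73, 45, 94, 4, 85]
Insert 73: [29, 73, 76, 97, 45, 94, 4, 85]
Insert 45: [29, 45, 73, 76, 97, 94, 4, 85]
Insert 94: [29, 45, 73, 76, 94, 97, 4, 85]
Insert 4: [4, 29, 45, 73, 76, 94, 97, 85]
Insert 85: [4, 29, 45, 73, 76, 85, 94, 97]

Sorted: [4, 29, 45, 73, 76, 85, 94, 97]


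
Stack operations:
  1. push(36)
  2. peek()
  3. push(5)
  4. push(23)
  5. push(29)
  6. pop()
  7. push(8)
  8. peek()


push(36) -> [36]
peek()->36
push(5) -> [36, 5]
push(23) -> [36, 5, 23]
push(29) -> [36, 5, 23, 29]
pop()->29, [36, 5, 23]
push(8) -> [36, 5, 23, 8]
peek()->8

Final stack: [36, 5, 23, 8]


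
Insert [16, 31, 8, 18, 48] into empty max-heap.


Insert 16: [16]
Insert 31: [31, 16]
Insert 8: [31, 16, 8]
Insert 18: [31, 18, 8, 16]
Insert 48: [48, 31, 8, 16, 18]

Final heap: [48, 31, 8, 16, 18]


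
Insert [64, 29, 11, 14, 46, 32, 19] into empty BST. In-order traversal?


Insert 64: root
Insert 29: L from 64
Insert 11: L from 64 -> L from 29
Insert 14: L from 64 -> L from 29 -> R from 11
Insert 46: L from 64 -> R from 29
Insert 32: L from 64 -> R from 29 -> L from 46
Insert 19: L from 64 -> L from 29 -> R from 11 -> R from 14

In-order: [11, 14, 19, 29, 32, 46, 64]


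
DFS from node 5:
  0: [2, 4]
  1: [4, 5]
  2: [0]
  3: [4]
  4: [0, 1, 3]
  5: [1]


Visit 5, push [1]
Visit 1, push [4]
Visit 4, push [3, 0]
Visit 0, push [2]
Visit 2, push []
Visit 3, push []

DFS order: [5, 1, 4, 0, 2, 3]


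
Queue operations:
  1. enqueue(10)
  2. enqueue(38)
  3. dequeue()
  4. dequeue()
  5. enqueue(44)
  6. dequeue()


enqueue(10) -> [10]
enqueue(38) -> [10, 38]
dequeue()->10, [38]
dequeue()->38, []
enqueue(44) -> [44]
dequeue()->44, []

Final queue: []


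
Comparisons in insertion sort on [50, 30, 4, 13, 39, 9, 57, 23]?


Algorithm: insertion sort
Input: [50, 30, 4, 13, 39, 9, 57, 23]
Sorted: [4, 9, 13, 23, 30, 39, 50, 57]

19


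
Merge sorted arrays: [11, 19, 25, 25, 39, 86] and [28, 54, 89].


Take 11 from A
Take 19 from A
Take 25 from A
Take 25 from A
Take 28 from B
Take 39 from A
Take 54 from B
Take 86 from A

Merged: [11, 19, 25, 25, 28, 39, 54, 86, 89]


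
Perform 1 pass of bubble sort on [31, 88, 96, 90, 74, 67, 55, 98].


Initial: [31, 88, 96, 90, 74, 67, 55, 98]
Pass 1: [31, 88, 90, 74, 67, 55, 96, 98] (4 swaps)

After 1 pass: [31, 88, 90, 74, 67, 55, 96, 98]


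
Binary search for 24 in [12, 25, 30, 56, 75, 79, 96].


Step 1: lo=0, hi=6, mid=3, val=56
Step 2: lo=0, hi=2, mid=1, val=25
Step 3: lo=0, hi=0, mid=0, val=12

Not found


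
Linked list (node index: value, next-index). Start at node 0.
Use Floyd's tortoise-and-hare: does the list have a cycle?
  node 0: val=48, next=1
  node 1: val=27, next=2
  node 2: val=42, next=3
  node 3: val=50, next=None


Floyd's tortoise (slow, +1) and hare (fast, +2):
  init: slow=0, fast=0
  step 1: slow=1, fast=2
  step 2: fast 2->3->None, no cycle

Cycle: no


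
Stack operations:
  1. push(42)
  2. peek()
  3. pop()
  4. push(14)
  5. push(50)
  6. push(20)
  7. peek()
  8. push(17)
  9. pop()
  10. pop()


push(42) -> [42]
peek()->42
pop()->42, []
push(14) -> [14]
push(50) -> [14, 50]
push(20) -> [14, 50, 20]
peek()->20
push(17) -> [14, 50, 20, 17]
pop()->17, [14, 50, 20]
pop()->20, [14, 50]

Final stack: [14, 50]


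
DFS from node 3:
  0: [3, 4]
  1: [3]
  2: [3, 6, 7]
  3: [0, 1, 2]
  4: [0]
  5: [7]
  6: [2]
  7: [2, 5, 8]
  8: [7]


Visit 3, push [2, 1, 0]
Visit 0, push [4]
Visit 4, push []
Visit 1, push []
Visit 2, push [7, 6]
Visit 6, push []
Visit 7, push [8, 5]
Visit 5, push []
Visit 8, push []

DFS order: [3, 0, 4, 1, 2, 6, 7, 5, 8]


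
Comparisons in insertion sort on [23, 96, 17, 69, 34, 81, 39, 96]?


Algorithm: insertion sort
Input: [23, 96, 17, 69, 34, 81, 39, 96]
Sorted: [17, 23, 34, 39, 69, 81, 96, 96]

15


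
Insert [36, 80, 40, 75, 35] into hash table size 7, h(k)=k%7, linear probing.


Insert 36: h=1 -> slot 1
Insert 80: h=3 -> slot 3
Insert 40: h=5 -> slot 5
Insert 75: h=5, 1 probes -> slot 6
Insert 35: h=0 -> slot 0

Table: [35, 36, None, 80, None, 40, 75]


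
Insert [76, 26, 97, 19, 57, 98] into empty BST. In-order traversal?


Insert 76: root
Insert 26: L from 76
Insert 97: R from 76
Insert 19: L from 76 -> L from 26
Insert 57: L from 76 -> R from 26
Insert 98: R from 76 -> R from 97

In-order: [19, 26, 57, 76, 97, 98]


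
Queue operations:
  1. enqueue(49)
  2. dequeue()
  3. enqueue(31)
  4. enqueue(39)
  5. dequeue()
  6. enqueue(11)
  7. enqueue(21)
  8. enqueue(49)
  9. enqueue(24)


enqueue(49) -> [49]
dequeue()->49, []
enqueue(31) -> [31]
enqueue(39) -> [31, 39]
dequeue()->31, [39]
enqueue(11) -> [39, 11]
enqueue(21) -> [39, 11, 21]
enqueue(49) -> [39, 11, 21, 49]
enqueue(24) -> [39, 11, 21, 49, 24]

Final queue: [39, 11, 21, 49, 24]


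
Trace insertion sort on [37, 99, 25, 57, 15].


Initial: [37, 99, 25, 57, 15]
Insert 99: [37, 99, 25, 57, 15]
Insert 25: [25, 37, 99, 57, 15]
Insert 57: [25, 37, 57, 99, 15]
Insert 15: [15, 25, 37, 57, 99]

Sorted: [15, 25, 37, 57, 99]


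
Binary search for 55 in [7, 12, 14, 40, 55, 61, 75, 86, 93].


Step 1: lo=0, hi=8, mid=4, val=55

Found at index 4


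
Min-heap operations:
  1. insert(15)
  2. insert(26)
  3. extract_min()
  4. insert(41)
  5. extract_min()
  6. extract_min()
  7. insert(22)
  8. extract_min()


insert(15) -> [15]
insert(26) -> [15, 26]
extract_min()->15, [26]
insert(41) -> [26, 41]
extract_min()->26, [41]
extract_min()->41, []
insert(22) -> [22]
extract_min()->22, []

Final heap: []


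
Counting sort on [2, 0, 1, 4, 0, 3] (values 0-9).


Input: [2, 0, 1, 4, 0, 3]
Counts: [2, 1, 1, 1, 1, 0, 0, 0, 0, 0]

Sorted: [0, 0, 1, 2, 3, 4]


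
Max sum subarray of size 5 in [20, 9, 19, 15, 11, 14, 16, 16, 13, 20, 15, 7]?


[0:5]: 74
[1:6]: 68
[2:7]: 75
[3:8]: 72
[4:9]: 70
[5:10]: 79
[6:11]: 80
[7:12]: 71

Max: 80 at [6:11]


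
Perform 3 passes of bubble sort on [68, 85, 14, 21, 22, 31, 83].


Initial: [68, 85, 14, 21, 22, 31, 83]
Pass 1: [68, 14, 21, 22, 31, 83, 85] (5 swaps)
Pass 2: [14, 21, 22, 31, 68, 83, 85] (4 swaps)
Pass 3: [14, 21, 22, 31, 68, 83, 85] (0 swaps)

After 3 passes: [14, 21, 22, 31, 68, 83, 85]


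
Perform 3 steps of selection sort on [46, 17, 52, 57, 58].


Initial: [46, 17, 52, 57, 58]
Step 1: min=17 at 1
  Swap: [17, 46, 52, 57, 58]
Step 2: min=46 at 1
  Swap: [17, 46, 52, 57, 58]
Step 3: min=52 at 2
  Swap: [17, 46, 52, 57, 58]

After 3 steps: [17, 46, 52, 57, 58]


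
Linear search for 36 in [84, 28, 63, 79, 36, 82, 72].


i=0: 84!=36
i=1: 28!=36
i=2: 63!=36
i=3: 79!=36
i=4: 36==36 found!

Found at 4, 5 comps


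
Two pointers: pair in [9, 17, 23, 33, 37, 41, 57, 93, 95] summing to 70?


lo=0(9)+hi=8(95)=104
lo=0(9)+hi=7(93)=102
lo=0(9)+hi=6(57)=66
lo=1(17)+hi=6(57)=74
lo=1(17)+hi=5(41)=58
lo=2(23)+hi=5(41)=64
lo=3(33)+hi=5(41)=74
lo=3(33)+hi=4(37)=70

Yes: 33+37=70


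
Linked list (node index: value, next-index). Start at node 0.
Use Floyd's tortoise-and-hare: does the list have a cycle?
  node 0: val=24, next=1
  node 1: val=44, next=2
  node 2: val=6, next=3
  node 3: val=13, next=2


Floyd's tortoise (slow, +1) and hare (fast, +2):
  init: slow=0, fast=0
  step 1: slow=1, fast=2
  step 2: slow=2, fast=2
  slow == fast at node 2: cycle detected

Cycle: yes


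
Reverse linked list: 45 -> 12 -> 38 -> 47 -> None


Step 1: curr=45, set curr.next=prev(None) | reversed so far: 45
Step 2: curr=12, set curr.next=prev(45) | reversed so far: 12 -> 45
Step 3: curr=38, set curr.next=prev(12) | reversed so far: 38 -> 12 -> 45
Step 4: curr=47, set curr.next=prev(38) | reversed so far: 47 -> 38 -> 12 -> 45

47 -> 38 -> 12 -> 45 -> None


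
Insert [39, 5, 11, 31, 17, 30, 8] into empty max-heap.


Insert 39: [39]
Insert 5: [39, 5]
Insert 11: [39, 5, 11]
Insert 31: [39, 31, 11, 5]
Insert 17: [39, 31, 11, 5, 17]
Insert 30: [39, 31, 30, 5, 17, 11]
Insert 8: [39, 31, 30, 5, 17, 11, 8]

Final heap: [39, 31, 30, 5, 17, 11, 8]


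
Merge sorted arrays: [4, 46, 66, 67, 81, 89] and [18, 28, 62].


Take 4 from A
Take 18 from B
Take 28 from B
Take 46 from A
Take 62 from B

Merged: [4, 18, 28, 46, 62, 66, 67, 81, 89]


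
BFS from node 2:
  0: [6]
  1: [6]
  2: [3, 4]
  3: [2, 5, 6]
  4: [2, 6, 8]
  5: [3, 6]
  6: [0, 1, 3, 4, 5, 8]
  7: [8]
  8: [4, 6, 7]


Visit 2, enqueue [3, 4]
Visit 3, enqueue [5, 6]
Visit 4, enqueue [8]
Visit 5, enqueue []
Visit 6, enqueue [0, 1]
Visit 8, enqueue [7]
Visit 0, enqueue []
Visit 1, enqueue []
Visit 7, enqueue []

BFS order: [2, 3, 4, 5, 6, 8, 0, 1, 7]


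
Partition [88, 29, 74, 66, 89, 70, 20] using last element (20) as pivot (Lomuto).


Pivot: 20
Place pivot at 0: [20, 29, 74, 66, 89, 70, 88]

Partitioned: [20, 29, 74, 66, 89, 70, 88]


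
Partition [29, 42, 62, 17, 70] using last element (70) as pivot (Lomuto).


Pivot: 70
  29 <= 70: advance i (no swap)
  42 <= 70: advance i (no swap)
  62 <= 70: advance i (no swap)
  17 <= 70: advance i (no swap)
Place pivot at 4: [29, 42, 62, 17, 70]

Partitioned: [29, 42, 62, 17, 70]


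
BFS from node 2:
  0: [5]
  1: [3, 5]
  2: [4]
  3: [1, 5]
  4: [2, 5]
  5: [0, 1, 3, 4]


Visit 2, enqueue [4]
Visit 4, enqueue [5]
Visit 5, enqueue [0, 1, 3]
Visit 0, enqueue []
Visit 1, enqueue []
Visit 3, enqueue []

BFS order: [2, 4, 5, 0, 1, 3]


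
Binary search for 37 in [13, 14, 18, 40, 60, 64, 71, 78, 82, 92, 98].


Step 1: lo=0, hi=10, mid=5, val=64
Step 2: lo=0, hi=4, mid=2, val=18
Step 3: lo=3, hi=4, mid=3, val=40

Not found


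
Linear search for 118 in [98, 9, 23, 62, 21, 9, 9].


i=0: 98!=118
i=1: 9!=118
i=2: 23!=118
i=3: 62!=118
i=4: 21!=118
i=5: 9!=118
i=6: 9!=118

Not found, 7 comps


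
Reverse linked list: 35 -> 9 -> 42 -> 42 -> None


Step 1: curr=35, set curr.next=prev(None) | reversed so far: 35
Step 2: curr=9, set curr.next=prev(35) | reversed so far: 9 -> 35
Step 3: curr=42, set curr.next=prev(9) | reversed so far: 42 -> 9 -> 35
Step 4: curr=42, set curr.next=prev(42) | reversed so far: 42 -> 42 -> 9 -> 35

42 -> 42 -> 9 -> 35 -> None


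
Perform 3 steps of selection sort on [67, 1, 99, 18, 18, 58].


Initial: [67, 1, 99, 18, 18, 58]
Step 1: min=1 at 1
  Swap: [1, 67, 99, 18, 18, 58]
Step 2: min=18 at 3
  Swap: [1, 18, 99, 67, 18, 58]
Step 3: min=18 at 4
  Swap: [1, 18, 18, 67, 99, 58]

After 3 steps: [1, 18, 18, 67, 99, 58]


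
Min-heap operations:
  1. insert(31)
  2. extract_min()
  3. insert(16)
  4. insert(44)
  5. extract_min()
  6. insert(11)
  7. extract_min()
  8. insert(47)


insert(31) -> [31]
extract_min()->31, []
insert(16) -> [16]
insert(44) -> [16, 44]
extract_min()->16, [44]
insert(11) -> [11, 44]
extract_min()->11, [44]
insert(47) -> [44, 47]

Final heap: [44, 47]


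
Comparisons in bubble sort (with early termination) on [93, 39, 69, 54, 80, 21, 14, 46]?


Algorithm: bubble sort (with early termination)
Input: [93, 39, 69, 54, 80, 21, 14, 46]
Sorted: [14, 21, 39, 46, 54, 69, 80, 93]

28


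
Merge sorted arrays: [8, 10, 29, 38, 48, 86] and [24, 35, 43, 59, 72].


Take 8 from A
Take 10 from A
Take 24 from B
Take 29 from A
Take 35 from B
Take 38 from A
Take 43 from B
Take 48 from A
Take 59 from B
Take 72 from B

Merged: [8, 10, 24, 29, 35, 38, 43, 48, 59, 72, 86]


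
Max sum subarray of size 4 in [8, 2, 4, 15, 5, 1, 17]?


[0:4]: 29
[1:5]: 26
[2:6]: 25
[3:7]: 38

Max: 38 at [3:7]


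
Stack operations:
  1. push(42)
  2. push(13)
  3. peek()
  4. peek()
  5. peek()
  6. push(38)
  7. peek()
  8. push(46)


push(42) -> [42]
push(13) -> [42, 13]
peek()->13
peek()->13
peek()->13
push(38) -> [42, 13, 38]
peek()->38
push(46) -> [42, 13, 38, 46]

Final stack: [42, 13, 38, 46]


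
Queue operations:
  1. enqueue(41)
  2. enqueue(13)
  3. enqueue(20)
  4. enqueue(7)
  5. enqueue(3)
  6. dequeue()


enqueue(41) -> [41]
enqueue(13) -> [41, 13]
enqueue(20) -> [41, 13, 20]
enqueue(7) -> [41, 13, 20, 7]
enqueue(3) -> [41, 13, 20, 7, 3]
dequeue()->41, [13, 20, 7, 3]

Final queue: [13, 20, 7, 3]


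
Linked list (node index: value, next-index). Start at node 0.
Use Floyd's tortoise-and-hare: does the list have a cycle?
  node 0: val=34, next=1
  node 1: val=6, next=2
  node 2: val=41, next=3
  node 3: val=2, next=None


Floyd's tortoise (slow, +1) and hare (fast, +2):
  init: slow=0, fast=0
  step 1: slow=1, fast=2
  step 2: fast 2->3->None, no cycle

Cycle: no


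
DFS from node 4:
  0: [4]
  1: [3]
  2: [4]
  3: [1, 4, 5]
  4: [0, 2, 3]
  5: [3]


Visit 4, push [3, 2, 0]
Visit 0, push []
Visit 2, push []
Visit 3, push [5, 1]
Visit 1, push []
Visit 5, push []

DFS order: [4, 0, 2, 3, 1, 5]


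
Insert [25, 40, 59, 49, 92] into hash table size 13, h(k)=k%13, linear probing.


Insert 25: h=12 -> slot 12
Insert 40: h=1 -> slot 1
Insert 59: h=7 -> slot 7
Insert 49: h=10 -> slot 10
Insert 92: h=1, 1 probes -> slot 2

Table: [None, 40, 92, None, None, None, None, 59, None, None, 49, None, 25]


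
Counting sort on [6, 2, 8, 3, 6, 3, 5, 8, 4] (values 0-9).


Input: [6, 2, 8, 3, 6, 3, 5, 8, 4]
Counts: [0, 0, 1, 2, 1, 1, 2, 0, 2, 0]

Sorted: [2, 3, 3, 4, 5, 6, 6, 8, 8]


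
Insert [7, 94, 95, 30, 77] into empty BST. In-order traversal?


Insert 7: root
Insert 94: R from 7
Insert 95: R from 7 -> R from 94
Insert 30: R from 7 -> L from 94
Insert 77: R from 7 -> L from 94 -> R from 30

In-order: [7, 30, 77, 94, 95]


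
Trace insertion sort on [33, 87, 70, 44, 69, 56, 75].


Initial: [33, 87, 70, 44, 69, 56, 75]
Insert 87: [33, 87, 70, 44, 69, 56, 75]
Insert 70: [33, 70, 87, 44, 69, 56, 75]
Insert 44: [33, 44, 70, 87, 69, 56, 75]
Insert 69: [33, 44, 69, 70, 87, 56, 75]
Insert 56: [33, 44, 56, 69, 70, 87, 75]
Insert 75: [33, 44, 56, 69, 70, 75, 87]

Sorted: [33, 44, 56, 69, 70, 75, 87]


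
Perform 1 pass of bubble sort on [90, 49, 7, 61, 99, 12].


Initial: [90, 49, 7, 61, 99, 12]
Pass 1: [49, 7, 61, 90, 12, 99] (4 swaps)

After 1 pass: [49, 7, 61, 90, 12, 99]


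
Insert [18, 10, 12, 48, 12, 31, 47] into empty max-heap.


Insert 18: [18]
Insert 10: [18, 10]
Insert 12: [18, 10, 12]
Insert 48: [48, 18, 12, 10]
Insert 12: [48, 18, 12, 10, 12]
Insert 31: [48, 18, 31, 10, 12, 12]
Insert 47: [48, 18, 47, 10, 12, 12, 31]

Final heap: [48, 18, 47, 10, 12, 12, 31]


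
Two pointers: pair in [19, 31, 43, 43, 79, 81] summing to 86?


lo=0(19)+hi=5(81)=100
lo=0(19)+hi=4(79)=98
lo=0(19)+hi=3(43)=62
lo=1(31)+hi=3(43)=74
lo=2(43)+hi=3(43)=86

Yes: 43+43=86


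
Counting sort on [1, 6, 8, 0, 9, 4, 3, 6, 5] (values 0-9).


Input: [1, 6, 8, 0, 9, 4, 3, 6, 5]
Counts: [1, 1, 0, 1, 1, 1, 2, 0, 1, 1]

Sorted: [0, 1, 3, 4, 5, 6, 6, 8, 9]


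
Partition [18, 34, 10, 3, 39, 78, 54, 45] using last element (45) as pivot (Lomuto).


Pivot: 45
  18 <= 45: advance i (no swap)
  34 <= 45: advance i (no swap)
  10 <= 45: advance i (no swap)
  3 <= 45: advance i (no swap)
  39 <= 45: advance i (no swap)
Place pivot at 5: [18, 34, 10, 3, 39, 45, 54, 78]

Partitioned: [18, 34, 10, 3, 39, 45, 54, 78]


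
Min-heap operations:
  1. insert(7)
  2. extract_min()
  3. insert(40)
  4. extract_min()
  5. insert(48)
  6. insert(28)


insert(7) -> [7]
extract_min()->7, []
insert(40) -> [40]
extract_min()->40, []
insert(48) -> [48]
insert(28) -> [28, 48]

Final heap: [28, 48]
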